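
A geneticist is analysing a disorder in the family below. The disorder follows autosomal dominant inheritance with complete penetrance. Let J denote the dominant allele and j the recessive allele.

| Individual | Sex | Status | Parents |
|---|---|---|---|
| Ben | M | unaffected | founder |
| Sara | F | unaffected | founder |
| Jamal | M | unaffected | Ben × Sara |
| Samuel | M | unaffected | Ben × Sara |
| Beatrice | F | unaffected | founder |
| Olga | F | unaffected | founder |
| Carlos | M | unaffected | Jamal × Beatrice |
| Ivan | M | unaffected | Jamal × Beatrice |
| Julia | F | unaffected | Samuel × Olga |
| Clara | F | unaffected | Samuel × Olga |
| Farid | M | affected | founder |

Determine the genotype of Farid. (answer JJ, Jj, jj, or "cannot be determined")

cannot be determined

Farid's phenotype allows JJ or Jj, and no parent or child forces a single allele at both positions; consistent genotype assignments exist with Farid as JJ or Jj.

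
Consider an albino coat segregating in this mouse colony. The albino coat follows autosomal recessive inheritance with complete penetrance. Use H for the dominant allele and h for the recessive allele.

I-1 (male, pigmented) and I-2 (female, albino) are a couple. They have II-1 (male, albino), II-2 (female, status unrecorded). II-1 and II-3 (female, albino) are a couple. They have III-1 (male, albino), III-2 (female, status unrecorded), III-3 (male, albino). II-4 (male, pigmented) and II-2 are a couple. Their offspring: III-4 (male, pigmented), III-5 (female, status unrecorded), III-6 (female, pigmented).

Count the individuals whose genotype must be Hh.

1

Obligate heterozygotes: I-1 is pigmented so carries H and passed h to II-1 (hh), so I-1 is Hh.
Every other individual is either homozygous by phenotype or has at least one consistent homozygous assignment, so the count is 1.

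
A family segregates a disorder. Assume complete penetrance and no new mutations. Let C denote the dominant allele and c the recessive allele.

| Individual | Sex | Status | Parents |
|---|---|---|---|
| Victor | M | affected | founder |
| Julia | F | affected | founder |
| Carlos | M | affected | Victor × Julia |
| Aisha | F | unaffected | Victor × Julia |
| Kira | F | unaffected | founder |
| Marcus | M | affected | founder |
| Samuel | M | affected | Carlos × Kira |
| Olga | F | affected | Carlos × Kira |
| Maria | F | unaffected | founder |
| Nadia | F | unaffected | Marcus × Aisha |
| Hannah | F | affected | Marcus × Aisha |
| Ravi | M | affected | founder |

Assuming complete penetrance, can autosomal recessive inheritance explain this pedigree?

No

Under autosomal recessive, Aisha (unaffected, female) cannot arise from Victor (affected) × Julia (affected).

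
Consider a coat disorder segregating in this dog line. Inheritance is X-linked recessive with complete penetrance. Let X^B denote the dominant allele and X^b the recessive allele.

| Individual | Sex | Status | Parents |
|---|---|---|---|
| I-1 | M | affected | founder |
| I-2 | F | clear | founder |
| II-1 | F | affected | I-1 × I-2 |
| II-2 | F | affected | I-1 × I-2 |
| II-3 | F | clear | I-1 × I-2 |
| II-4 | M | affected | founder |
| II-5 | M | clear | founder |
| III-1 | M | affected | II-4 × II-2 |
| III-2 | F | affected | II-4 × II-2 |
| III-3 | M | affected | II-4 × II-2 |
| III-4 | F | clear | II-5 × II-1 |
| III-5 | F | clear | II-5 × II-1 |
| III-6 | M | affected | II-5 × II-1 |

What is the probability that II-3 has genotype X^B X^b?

1

II-3 is clear so carries B and received b from I-1 (X^b Y), so II-3 is X^B X^b, giving P(X^B X^b) = 1.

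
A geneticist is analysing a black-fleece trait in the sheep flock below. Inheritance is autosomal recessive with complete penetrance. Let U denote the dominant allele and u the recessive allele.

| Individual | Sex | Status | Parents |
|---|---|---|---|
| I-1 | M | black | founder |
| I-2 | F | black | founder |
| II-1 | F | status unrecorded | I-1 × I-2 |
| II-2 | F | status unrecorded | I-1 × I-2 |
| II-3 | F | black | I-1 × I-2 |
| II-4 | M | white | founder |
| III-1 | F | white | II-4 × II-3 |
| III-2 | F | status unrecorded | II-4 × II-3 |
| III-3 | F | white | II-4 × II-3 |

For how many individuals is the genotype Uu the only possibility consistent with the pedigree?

2

Obligate heterozygotes: III-1 is white so carries U and received u from II-3 (uu), so III-1 is Uu; III-3 is white so carries U and received u from II-3 (uu), so III-3 is Uu.
Every other individual is either homozygous by phenotype or has at least one consistent homozygous assignment, so the count is 2.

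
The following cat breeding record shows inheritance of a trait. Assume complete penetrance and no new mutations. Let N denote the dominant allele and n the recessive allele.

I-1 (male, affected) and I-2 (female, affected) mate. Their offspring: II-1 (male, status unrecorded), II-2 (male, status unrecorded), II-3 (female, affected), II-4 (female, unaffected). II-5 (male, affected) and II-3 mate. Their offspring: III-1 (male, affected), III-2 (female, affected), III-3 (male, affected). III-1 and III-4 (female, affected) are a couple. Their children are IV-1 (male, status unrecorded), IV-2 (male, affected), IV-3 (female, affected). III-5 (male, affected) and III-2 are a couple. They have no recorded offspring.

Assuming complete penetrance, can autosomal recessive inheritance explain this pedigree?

No

Under autosomal recessive, II-4 (unaffected, female) cannot arise from I-1 (affected) × I-2 (affected).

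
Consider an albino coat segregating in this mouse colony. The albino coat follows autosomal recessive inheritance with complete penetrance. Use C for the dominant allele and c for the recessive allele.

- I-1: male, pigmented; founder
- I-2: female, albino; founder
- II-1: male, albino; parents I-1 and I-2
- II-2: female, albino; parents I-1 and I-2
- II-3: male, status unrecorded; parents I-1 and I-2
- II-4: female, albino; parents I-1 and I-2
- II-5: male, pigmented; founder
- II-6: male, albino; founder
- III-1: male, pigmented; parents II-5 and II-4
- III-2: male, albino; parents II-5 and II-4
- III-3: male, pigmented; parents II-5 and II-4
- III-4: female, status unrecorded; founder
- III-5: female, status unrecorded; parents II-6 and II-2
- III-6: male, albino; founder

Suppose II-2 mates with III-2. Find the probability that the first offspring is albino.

II-2 is albino, so II-2 is cc.
III-2 is albino, so III-2 is cc.
The cross gives 1 cc, so P(offspring is albino) = 1.

1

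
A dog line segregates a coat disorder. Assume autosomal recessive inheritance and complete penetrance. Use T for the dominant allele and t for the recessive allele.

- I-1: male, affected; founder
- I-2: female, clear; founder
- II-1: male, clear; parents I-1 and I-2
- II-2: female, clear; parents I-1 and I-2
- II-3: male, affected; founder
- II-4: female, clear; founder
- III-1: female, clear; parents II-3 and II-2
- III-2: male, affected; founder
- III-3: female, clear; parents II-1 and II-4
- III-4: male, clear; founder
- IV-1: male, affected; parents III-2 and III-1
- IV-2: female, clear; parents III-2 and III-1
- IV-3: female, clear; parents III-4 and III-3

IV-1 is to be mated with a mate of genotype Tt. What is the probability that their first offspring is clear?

IV-1 is affected, so IV-1 is tt.
The cross gives 1/2 Tt : 1/2 tt, so P(offspring is clear) = 1/2.

1/2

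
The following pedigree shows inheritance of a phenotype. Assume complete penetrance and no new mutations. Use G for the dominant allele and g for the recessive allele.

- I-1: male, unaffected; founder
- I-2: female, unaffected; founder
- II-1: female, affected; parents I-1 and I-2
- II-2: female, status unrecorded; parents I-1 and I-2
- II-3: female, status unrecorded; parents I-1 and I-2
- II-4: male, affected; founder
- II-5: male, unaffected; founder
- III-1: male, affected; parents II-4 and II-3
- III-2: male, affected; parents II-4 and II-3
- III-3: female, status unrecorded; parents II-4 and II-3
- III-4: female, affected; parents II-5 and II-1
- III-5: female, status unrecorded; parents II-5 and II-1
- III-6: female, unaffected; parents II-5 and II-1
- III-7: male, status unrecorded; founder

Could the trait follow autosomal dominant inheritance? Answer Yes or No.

No

Under autosomal dominant, II-1 (affected, female) cannot arise from I-1 (unaffected) × I-2 (unaffected).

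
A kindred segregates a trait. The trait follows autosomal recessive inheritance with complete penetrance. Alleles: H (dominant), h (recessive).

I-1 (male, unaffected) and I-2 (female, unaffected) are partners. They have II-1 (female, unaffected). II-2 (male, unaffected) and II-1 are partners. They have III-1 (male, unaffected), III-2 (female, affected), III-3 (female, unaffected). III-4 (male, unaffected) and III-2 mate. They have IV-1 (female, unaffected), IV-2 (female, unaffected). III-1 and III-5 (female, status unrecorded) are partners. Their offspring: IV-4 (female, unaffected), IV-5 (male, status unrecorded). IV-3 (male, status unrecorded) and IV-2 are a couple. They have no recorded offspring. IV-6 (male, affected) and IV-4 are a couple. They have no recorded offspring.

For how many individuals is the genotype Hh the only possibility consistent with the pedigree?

Obligate heterozygotes: II-1 is unaffected so carries H and passed h to III-2 (hh), so II-1 is Hh; II-2 is unaffected so carries H and passed h to III-2 (hh), so II-2 is Hh; IV-1 is unaffected so carries H and received h from III-2 (hh), so IV-1 is Hh; IV-2 is unaffected so carries H and received h from III-2 (hh), so IV-2 is Hh.
Every other individual is either homozygous by phenotype or has at least one consistent homozygous assignment, so the count is 4.

4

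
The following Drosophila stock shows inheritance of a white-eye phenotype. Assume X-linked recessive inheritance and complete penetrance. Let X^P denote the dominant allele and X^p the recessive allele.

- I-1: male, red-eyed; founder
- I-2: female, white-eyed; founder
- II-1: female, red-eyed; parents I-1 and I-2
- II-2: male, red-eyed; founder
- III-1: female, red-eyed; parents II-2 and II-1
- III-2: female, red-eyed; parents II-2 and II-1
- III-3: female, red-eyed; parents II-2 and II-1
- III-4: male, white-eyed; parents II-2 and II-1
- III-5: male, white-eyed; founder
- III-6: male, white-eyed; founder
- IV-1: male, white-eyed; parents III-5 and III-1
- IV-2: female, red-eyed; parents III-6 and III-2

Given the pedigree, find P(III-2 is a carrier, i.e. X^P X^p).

II-2 is red-eyed, so II-2 is X^P Y.
II-1 is red-eyed so carries P and received p from I-2 (X^p X^p), so II-1 is X^P X^p.
Their cross gives offspring ratios 1/2 X^P X^P : 1/2 X^P X^p. Conditioning on III-2 being red-eyed, P(X^P X^p) = 1/2 / 1 = 1/2 before taking III-2's own offspring into account.
III-6 is white-eyed, so III-6 is X^p Y.
Now use III-2's offspring. Probability of each recorded status — red-eyed daughter IV-2: 1/2 if III-2 is X^P X^p, 1 if X^P X^P.
Bayes: P(X^P X^p) = 1/2·1/2 / (1/2·1/2 + 1/2·1) = 1/3.

1/3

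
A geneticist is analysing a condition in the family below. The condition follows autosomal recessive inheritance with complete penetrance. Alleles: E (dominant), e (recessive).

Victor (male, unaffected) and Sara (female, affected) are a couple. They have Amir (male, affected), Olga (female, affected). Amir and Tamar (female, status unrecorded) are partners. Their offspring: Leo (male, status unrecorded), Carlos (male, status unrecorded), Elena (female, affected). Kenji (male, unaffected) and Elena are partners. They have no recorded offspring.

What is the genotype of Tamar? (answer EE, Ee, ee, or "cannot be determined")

Tamar's phenotype is unrecorded, and no parent or child forces a single allele at both positions; consistent genotype assignments exist with Tamar as Ee or ee.

cannot be determined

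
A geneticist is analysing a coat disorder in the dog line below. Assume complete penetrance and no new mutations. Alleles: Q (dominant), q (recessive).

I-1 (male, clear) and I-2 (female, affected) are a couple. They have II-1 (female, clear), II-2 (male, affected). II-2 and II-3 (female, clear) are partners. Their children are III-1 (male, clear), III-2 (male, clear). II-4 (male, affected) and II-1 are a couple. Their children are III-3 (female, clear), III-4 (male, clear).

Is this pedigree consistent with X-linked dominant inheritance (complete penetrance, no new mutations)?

No

Under X-linked dominant, III-3 (clear, female) cannot arise from II-4 (affected) × II-1 (clear).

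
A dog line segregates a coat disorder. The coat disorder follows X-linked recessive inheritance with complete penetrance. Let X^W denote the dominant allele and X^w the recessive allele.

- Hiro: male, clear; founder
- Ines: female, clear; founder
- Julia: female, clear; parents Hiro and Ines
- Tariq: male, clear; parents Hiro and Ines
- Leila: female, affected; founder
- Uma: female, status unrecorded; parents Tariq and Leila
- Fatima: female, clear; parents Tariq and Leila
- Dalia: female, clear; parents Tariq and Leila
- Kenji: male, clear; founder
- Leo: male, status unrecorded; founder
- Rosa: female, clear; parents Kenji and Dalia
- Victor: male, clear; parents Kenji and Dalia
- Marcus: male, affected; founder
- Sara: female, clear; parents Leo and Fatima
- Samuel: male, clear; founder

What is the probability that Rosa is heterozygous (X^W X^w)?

1/2

Kenji is clear, so Kenji is X^W Y.
Dalia is clear so carries W and received w from Leila (X^w X^w), so Dalia is X^W X^w.
Their cross gives offspring ratios 1/2 X^W X^W : 1/2 X^W X^w. Conditioning on Rosa being clear, P(X^W X^w) = 1/2 / 1 = 1/2.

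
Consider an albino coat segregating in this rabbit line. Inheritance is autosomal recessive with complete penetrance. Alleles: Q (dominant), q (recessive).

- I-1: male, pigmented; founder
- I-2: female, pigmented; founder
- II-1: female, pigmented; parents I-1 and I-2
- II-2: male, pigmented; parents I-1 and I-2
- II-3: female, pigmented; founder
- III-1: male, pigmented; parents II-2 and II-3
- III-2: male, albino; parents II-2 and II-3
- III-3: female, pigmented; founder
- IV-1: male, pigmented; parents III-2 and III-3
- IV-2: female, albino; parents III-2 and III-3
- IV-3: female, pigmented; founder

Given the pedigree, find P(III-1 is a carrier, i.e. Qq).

II-2 is pigmented so carries Q and passed q to III-2 (qq), so II-2 is Qq.
II-3 is pigmented so carries Q and passed q to III-2 (qq), so II-3 is Qq.
Their cross gives offspring ratios 1/4 QQ : 1/2 Qq : 1/4 qq. Conditioning on III-1 being pigmented, P(Qq) = 1/2 / 3/4 = 2/3.

2/3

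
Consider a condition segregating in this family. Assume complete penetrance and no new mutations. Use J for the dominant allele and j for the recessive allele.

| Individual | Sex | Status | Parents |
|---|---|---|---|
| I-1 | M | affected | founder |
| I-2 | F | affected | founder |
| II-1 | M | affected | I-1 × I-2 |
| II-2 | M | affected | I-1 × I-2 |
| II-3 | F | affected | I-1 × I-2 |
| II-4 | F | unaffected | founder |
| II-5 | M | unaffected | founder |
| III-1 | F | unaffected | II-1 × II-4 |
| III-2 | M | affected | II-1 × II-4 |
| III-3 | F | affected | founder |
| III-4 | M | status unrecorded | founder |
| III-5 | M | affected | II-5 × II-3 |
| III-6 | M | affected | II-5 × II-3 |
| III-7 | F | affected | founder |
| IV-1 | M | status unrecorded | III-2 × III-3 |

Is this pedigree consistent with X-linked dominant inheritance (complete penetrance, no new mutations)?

No

Under X-linked dominant, III-1 (unaffected, female) cannot arise from II-1 (affected) × II-4 (unaffected).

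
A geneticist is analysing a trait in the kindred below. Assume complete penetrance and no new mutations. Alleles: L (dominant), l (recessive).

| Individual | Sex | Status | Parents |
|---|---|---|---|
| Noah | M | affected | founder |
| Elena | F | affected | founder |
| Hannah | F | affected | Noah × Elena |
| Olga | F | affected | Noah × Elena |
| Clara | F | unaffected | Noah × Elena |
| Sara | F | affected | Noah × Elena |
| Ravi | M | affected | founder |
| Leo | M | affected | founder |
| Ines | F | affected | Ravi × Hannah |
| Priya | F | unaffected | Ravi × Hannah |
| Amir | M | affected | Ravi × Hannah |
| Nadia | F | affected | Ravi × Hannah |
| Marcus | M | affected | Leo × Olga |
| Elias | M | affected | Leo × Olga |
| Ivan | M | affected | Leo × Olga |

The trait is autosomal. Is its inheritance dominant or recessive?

Noah and Elena are both affected yet have an unaffected child Clara. Under a recessive model two affected parents are homozygous and every child would be affected, so the trait cannot be recessive.

dominant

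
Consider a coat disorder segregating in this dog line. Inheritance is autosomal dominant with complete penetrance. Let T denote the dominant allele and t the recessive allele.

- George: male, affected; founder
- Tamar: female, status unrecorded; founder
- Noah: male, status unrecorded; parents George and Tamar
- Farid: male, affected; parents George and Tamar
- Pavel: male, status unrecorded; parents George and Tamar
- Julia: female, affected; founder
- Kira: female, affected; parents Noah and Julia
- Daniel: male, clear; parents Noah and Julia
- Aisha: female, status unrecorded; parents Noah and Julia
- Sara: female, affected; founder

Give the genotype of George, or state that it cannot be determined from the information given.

cannot be determined

George's phenotype allows TT or Tt, and no parent or child forces a single allele at both positions; consistent genotype assignments exist with George as TT or Tt.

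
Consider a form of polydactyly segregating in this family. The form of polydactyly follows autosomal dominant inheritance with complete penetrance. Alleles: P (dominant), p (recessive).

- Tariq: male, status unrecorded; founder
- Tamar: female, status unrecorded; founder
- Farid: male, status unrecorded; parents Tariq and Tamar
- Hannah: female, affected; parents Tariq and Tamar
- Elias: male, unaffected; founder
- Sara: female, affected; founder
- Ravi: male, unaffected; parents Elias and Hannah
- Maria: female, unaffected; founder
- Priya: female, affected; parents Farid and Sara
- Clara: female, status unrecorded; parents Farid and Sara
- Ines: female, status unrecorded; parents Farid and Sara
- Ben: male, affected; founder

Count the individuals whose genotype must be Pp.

Obligate heterozygotes: Hannah is affected so carries P and passed p to Ravi (pp), so Hannah is Pp.
Every other individual is either homozygous by phenotype or has at least one consistent homozygous assignment, so the count is 1.

1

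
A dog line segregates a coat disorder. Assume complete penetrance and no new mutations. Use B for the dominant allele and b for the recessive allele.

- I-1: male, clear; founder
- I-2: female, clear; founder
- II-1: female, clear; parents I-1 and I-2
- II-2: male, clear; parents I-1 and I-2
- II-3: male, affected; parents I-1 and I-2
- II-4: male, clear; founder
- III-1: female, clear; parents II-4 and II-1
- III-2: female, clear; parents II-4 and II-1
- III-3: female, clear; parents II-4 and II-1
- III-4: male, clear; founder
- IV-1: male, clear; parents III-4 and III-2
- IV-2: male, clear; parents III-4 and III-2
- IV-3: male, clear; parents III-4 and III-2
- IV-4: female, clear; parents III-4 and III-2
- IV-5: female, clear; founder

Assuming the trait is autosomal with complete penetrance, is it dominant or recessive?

I-1 and I-2 are both clear yet have an affected child II-3. Under dominance, an affected child requires at least one affected parent, so the trait cannot be dominant.

recessive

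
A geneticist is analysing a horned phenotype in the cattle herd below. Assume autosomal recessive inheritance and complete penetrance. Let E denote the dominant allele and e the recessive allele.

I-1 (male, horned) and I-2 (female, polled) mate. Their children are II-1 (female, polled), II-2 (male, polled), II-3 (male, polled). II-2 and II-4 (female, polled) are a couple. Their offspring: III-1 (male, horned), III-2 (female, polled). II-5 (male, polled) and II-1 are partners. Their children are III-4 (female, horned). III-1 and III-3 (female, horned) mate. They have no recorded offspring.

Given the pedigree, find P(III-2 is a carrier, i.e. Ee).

2/3

II-2 is polled so carries E and received e from I-1 (ee), so II-2 is Ee.
II-4 is polled so carries E and passed e to III-1 (ee), so II-4 is Ee.
Their cross gives offspring ratios 1/4 EE : 1/2 Ee : 1/4 ee. Conditioning on III-2 being polled, P(Ee) = 1/2 / 3/4 = 2/3.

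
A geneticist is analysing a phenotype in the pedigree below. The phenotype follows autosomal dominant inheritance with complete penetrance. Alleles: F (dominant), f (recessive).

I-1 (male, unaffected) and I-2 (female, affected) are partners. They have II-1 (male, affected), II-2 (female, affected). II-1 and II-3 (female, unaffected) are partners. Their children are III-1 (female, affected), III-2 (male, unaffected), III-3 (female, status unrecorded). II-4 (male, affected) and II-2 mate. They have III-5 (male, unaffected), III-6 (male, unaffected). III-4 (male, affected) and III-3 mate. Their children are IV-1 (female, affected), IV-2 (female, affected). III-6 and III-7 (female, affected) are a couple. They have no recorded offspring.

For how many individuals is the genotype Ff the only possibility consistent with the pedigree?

Obligate heterozygotes: II-1 is affected so carries F and received f from I-1 (ff), so II-1 is Ff; II-2 is affected so carries F and received f from I-1 (ff), so II-2 is Ff; II-4 is affected so carries F and passed f to III-5 (ff), so II-4 is Ff; III-1 is affected so carries F and received f from II-3 (ff), so III-1 is Ff.
Every other individual is either homozygous by phenotype or has at least one consistent homozygous assignment, so the count is 4.

4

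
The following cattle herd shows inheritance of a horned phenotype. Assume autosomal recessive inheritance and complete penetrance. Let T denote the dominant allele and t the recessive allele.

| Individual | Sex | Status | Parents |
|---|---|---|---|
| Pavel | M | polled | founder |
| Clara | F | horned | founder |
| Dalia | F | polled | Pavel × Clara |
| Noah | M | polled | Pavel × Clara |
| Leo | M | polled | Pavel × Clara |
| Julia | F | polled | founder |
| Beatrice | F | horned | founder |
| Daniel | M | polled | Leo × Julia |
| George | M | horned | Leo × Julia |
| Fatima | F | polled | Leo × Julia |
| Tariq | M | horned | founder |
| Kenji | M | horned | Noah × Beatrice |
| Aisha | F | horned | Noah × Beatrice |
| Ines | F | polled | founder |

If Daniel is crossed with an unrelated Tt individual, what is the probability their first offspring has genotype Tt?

1/2

Leo is polled so carries T and received t from Clara (tt), so Leo is Tt.
Julia is polled so carries T and passed t to George (tt), so Julia is Tt.
Daniel is a polled offspring of Leo (Tt) × Julia (Tt), whose cross gives 1/4 TT : 1/2 Tt : 1/4 tt; conditioning on being polled, Daniel is TT with probability 1/3, Tt with probability 2/3.
Summing over parental genotype combinations, P(offspring has genotype Tt) = 1/3·1/2 + 2/3·1/2 = 1/2.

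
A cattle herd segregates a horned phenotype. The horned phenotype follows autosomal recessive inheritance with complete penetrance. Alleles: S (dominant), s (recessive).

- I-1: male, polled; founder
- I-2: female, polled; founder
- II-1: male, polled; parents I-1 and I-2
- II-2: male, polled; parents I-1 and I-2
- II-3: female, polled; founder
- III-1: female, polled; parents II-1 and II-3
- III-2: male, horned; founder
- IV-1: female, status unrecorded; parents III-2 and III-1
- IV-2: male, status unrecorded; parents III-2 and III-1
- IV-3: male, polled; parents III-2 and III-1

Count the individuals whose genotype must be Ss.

Obligate heterozygotes: IV-3 is polled so carries S and received s from III-2 (ss), so IV-3 is Ss.
Every other individual is either homozygous by phenotype or has at least one consistent homozygous assignment, so the count is 1.

1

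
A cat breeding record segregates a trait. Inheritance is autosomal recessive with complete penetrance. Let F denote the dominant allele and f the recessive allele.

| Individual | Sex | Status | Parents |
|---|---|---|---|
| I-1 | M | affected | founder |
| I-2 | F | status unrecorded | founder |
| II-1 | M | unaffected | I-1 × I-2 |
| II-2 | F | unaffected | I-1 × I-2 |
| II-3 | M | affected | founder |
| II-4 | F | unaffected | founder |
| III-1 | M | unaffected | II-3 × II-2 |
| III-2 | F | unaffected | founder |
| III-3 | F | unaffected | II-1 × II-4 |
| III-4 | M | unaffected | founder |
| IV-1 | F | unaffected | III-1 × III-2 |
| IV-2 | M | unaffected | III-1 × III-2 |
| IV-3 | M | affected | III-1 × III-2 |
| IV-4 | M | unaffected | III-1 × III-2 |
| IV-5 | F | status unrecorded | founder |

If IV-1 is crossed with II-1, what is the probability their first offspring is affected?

III-1 is unaffected so carries F and received f from II-3 (ff), so III-1 is Ff.
III-2 is unaffected so carries F and passed f to IV-3 (ff), so III-2 is Ff.
IV-1 is an unaffected offspring of III-1 (Ff) × III-2 (Ff), whose cross gives 1/4 FF : 1/2 Ff : 1/4 ff; conditioning on being unaffected, IV-1 is FF with probability 1/3, Ff with probability 2/3.
II-1 is unaffected so carries F and received f from I-1 (ff), so II-1 is Ff.
Summing over parental genotype combinations, P(offspring is affected) = 2/3·1/4 = 1/6.

1/6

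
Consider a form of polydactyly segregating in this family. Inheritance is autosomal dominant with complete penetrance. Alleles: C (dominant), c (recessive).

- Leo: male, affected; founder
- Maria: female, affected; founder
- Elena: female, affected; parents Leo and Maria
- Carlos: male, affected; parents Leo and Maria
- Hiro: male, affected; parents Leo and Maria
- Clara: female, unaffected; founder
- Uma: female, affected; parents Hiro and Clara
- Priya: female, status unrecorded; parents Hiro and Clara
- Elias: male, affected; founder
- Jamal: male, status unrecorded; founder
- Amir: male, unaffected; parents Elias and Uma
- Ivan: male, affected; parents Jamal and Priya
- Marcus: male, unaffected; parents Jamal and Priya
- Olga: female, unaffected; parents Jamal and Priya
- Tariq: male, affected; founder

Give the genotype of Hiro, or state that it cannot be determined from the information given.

cannot be determined

Hiro's phenotype allows CC or Cc, and no parent or child forces a single allele at both positions; consistent genotype assignments exist with Hiro as CC or Cc.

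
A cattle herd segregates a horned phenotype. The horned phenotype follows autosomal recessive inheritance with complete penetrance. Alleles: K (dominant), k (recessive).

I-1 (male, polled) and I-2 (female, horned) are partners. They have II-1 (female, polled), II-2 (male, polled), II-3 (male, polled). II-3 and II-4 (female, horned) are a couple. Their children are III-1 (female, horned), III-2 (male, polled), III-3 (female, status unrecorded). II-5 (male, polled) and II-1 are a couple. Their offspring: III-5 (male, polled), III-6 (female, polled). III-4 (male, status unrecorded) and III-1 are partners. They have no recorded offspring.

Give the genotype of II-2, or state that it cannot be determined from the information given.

From phenotype alone, II-2 is KK or Kk.
II-2 is polled so carries K and received k from I-2 (kk), so II-2 is Kk.

Kk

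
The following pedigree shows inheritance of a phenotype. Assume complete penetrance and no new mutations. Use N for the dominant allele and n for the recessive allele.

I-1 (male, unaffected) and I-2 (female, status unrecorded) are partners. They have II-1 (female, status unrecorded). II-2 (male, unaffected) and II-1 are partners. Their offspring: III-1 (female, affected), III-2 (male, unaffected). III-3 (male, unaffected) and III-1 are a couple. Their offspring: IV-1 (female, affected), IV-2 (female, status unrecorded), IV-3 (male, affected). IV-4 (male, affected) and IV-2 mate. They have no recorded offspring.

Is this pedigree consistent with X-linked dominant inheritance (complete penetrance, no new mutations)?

A consistent assignment under X-linked dominant exists: I-1 X^n Y, I-2 X^N X^N, II-1 X^N X^n, II-2 X^n Y, III-1 X^N X^n, III-2 X^n Y, III-3 X^n Y, IV-1 X^N X^n, IV-2 X^N X^n, IV-3 X^N Y, IV-4 X^N Y.
In this assignment every recorded phenotype matches its genotype and every non-founder's genotype is obtainable from its parents' genotypes, so the pedigree is consistent.

Yes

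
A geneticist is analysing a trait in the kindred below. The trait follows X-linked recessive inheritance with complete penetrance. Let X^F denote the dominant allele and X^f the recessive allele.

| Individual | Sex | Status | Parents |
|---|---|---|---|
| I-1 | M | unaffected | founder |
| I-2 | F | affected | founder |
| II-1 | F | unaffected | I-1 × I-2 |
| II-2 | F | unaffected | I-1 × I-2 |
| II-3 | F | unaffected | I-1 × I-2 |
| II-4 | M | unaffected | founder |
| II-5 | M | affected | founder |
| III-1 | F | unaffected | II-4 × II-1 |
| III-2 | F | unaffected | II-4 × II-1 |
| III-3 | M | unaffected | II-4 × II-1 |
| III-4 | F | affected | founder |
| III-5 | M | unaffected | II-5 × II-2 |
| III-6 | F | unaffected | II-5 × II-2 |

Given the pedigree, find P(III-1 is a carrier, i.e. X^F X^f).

II-4 is unaffected, so II-4 is X^F Y.
II-1 is unaffected so carries F and received f from I-2 (X^f X^f), so II-1 is X^F X^f.
Their cross gives offspring ratios 1/2 X^F X^F : 1/2 X^F X^f. Conditioning on III-1 being unaffected, P(X^F X^f) = 1/2 / 1 = 1/2.

1/2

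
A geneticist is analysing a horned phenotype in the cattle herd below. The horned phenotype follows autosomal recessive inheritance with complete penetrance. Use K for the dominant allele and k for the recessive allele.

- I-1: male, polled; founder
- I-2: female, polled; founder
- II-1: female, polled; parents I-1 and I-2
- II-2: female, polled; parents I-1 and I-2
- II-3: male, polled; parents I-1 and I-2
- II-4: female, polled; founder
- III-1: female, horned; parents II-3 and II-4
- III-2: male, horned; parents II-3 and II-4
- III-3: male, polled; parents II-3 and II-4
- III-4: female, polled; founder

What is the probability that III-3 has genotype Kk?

II-3 is polled so carries K and passed k to III-1 (kk), so II-3 is Kk.
II-4 is polled so carries K and passed k to III-1 (kk), so II-4 is Kk.
Their cross gives offspring ratios 1/4 KK : 1/2 Kk : 1/4 kk. Conditioning on III-3 being polled, P(Kk) = 1/2 / 3/4 = 2/3.

2/3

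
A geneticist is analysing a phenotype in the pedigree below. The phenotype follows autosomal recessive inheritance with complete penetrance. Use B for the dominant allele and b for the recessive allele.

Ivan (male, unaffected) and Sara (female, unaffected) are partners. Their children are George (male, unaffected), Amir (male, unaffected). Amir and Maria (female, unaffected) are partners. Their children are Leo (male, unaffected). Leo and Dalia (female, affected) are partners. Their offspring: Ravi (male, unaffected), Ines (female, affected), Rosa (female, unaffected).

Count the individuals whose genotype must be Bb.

Obligate heterozygotes: Leo is unaffected so carries B and passed b to Ines (bb), so Leo is Bb; Ravi is unaffected so carries B and received b from Dalia (bb), so Ravi is Bb; Rosa is unaffected so carries B and received b from Dalia (bb), so Rosa is Bb.
Every other individual is either homozygous by phenotype or has at least one consistent homozygous assignment, so the count is 3.

3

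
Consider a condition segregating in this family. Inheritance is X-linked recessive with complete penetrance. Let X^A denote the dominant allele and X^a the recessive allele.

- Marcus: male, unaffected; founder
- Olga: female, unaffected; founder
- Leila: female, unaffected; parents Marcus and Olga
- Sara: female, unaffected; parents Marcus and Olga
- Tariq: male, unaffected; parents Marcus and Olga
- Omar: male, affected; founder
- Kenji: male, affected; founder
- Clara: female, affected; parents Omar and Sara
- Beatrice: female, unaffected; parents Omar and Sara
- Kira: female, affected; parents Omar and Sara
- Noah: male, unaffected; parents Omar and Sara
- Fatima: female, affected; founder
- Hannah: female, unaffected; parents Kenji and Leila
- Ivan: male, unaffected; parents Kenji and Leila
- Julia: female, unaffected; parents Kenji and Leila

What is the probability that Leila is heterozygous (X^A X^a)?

Marcus is unaffected, so Marcus is X^A Y.
Olga is unaffected so carries A and passed a to Sara (X^A X^a, whose A came from Marcus), so Olga is X^A X^a.
Their cross gives offspring ratios 1/2 X^A X^A : 1/2 X^A X^a. Conditioning on Leila being unaffected, P(X^A X^a) = 1/2 / 1 = 1/2 before taking Leila's own offspring into account.
Kenji is affected, so Kenji is X^a Y.
Now use Leila's offspring. Probability of each recorded status — unaffected daughter Hannah: 1/2 if Leila is X^A X^a, 1 if X^A X^A; unaffected son Ivan: 1/2 if Leila is X^A X^a, 1 if X^A X^A; unaffected daughter Julia: 1/2 if Leila is X^A X^a, 1 if X^A X^A.
Bayes: P(X^A X^a) = 1/2·1/8 / (1/2·1/8 + 1/2·1) = 1/9.

1/9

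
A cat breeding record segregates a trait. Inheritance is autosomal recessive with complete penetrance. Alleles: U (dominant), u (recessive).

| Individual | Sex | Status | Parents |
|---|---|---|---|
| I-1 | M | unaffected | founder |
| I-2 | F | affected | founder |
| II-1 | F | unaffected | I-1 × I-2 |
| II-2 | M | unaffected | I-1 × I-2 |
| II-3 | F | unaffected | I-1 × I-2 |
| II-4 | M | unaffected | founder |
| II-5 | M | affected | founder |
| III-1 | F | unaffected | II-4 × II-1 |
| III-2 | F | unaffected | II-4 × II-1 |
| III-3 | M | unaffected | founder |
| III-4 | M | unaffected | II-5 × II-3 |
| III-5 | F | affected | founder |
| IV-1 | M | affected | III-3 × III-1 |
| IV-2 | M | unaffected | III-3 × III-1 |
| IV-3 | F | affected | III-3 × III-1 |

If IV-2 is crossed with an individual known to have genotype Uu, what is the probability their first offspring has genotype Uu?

III-3 is unaffected so carries U and passed u to IV-1 (uu), so III-3 is Uu.
III-1 is unaffected so carries U and passed u to IV-1 (uu), so III-1 is Uu.
IV-2 is an unaffected offspring of III-3 (Uu) × III-1 (Uu), whose cross gives 1/4 UU : 1/2 Uu : 1/4 uu; conditioning on being unaffected, IV-2 is UU with probability 1/3, Uu with probability 2/3.
Summing over parental genotype combinations, P(offspring has genotype Uu) = 1/3·1/2 + 2/3·1/2 = 1/2.

1/2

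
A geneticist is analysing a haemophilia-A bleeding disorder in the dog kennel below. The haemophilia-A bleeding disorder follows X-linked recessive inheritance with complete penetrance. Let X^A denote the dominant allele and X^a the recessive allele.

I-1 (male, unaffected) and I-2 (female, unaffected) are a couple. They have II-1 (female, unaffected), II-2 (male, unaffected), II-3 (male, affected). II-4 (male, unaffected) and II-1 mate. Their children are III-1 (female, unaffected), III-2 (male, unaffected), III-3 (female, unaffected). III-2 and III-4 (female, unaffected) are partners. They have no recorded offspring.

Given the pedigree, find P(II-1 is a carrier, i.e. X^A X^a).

I-1 is unaffected, so I-1 is X^A Y.
I-2 is unaffected so carries A and passed a to II-3 (X^a Y), so I-2 is X^A X^a.
Their cross gives offspring ratios 1/2 X^A X^A : 1/2 X^A X^a. Conditioning on II-1 being unaffected, P(X^A X^a) = 1/2 / 1 = 1/2 before taking II-1's own offspring into account.
II-4 is unaffected, so II-4 is X^A Y.
Now use II-1's offspring. Probability of each recorded status — unaffected son III-2: 1/2 if II-1 is X^A X^a, 1 if X^A X^A. (III-1, III-3: equally likely either way, so uninformative.)
Bayes: P(X^A X^a) = 1/2·1/2 / (1/2·1/2 + 1/2·1) = 1/3.

1/3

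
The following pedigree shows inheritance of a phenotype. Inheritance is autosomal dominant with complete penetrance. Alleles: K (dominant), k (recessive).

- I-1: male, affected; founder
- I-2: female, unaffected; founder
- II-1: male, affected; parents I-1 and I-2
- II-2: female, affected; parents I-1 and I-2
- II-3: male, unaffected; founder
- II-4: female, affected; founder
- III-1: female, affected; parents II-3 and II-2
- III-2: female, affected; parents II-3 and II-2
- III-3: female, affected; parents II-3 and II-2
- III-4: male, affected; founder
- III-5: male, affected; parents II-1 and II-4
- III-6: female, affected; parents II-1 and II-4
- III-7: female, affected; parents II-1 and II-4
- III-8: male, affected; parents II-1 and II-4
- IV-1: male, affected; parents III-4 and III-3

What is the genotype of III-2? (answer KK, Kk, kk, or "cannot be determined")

Kk

From phenotype alone, III-2 is KK or Kk.
III-2 is affected so carries K and received k from II-3 (kk), so III-2 is Kk.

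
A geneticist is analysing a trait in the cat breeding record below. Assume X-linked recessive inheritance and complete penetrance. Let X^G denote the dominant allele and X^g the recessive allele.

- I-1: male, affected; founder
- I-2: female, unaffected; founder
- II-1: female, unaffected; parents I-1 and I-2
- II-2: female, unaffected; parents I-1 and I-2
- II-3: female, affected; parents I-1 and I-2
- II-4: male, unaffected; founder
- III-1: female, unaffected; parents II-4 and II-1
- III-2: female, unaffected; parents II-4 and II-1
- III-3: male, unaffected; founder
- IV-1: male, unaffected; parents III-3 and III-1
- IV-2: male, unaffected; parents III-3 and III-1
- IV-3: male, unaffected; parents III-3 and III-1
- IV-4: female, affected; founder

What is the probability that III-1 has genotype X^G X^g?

II-4 is unaffected, so II-4 is X^G Y.
II-1 is unaffected so carries G and received g from I-1 (X^g Y), so II-1 is X^G X^g.
Their cross gives offspring ratios 1/2 X^G X^G : 1/2 X^G X^g. Conditioning on III-1 being unaffected, P(X^G X^g) = 1/2 / 1 = 1/2 before taking III-1's own offspring into account.
III-3 is unaffected, so III-3 is X^G Y.
Now use III-1's offspring. Probability of each recorded status — unaffected son IV-1: 1/2 if III-1 is X^G X^g, 1 if X^G X^G; unaffected son IV-2: 1/2 if III-1 is X^G X^g, 1 if X^G X^G; unaffected son IV-3: 1/2 if III-1 is X^G X^g, 1 if X^G X^G.
Bayes: P(X^G X^g) = 1/2·1/8 / (1/2·1/8 + 1/2·1) = 1/9.

1/9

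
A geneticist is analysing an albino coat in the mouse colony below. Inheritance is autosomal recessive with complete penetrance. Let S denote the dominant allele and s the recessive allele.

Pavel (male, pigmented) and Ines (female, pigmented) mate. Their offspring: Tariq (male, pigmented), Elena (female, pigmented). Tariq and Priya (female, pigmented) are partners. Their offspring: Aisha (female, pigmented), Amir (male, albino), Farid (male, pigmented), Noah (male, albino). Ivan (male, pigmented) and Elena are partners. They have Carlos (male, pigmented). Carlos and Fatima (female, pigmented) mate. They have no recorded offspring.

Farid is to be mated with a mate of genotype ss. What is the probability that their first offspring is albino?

Tariq is pigmented so carries S and passed s to Amir (ss), so Tariq is Ss.
Priya is pigmented so carries S and passed s to Amir (ss), so Priya is Ss.
Farid is a pigmented offspring of Tariq (Ss) × Priya (Ss), whose cross gives 1/4 SS : 1/2 Ss : 1/4 ss; conditioning on being pigmented, Farid is SS with probability 1/3, Ss with probability 2/3.
Summing over parental genotype combinations, P(offspring is albino) = 2/3·1/2 = 1/3.

1/3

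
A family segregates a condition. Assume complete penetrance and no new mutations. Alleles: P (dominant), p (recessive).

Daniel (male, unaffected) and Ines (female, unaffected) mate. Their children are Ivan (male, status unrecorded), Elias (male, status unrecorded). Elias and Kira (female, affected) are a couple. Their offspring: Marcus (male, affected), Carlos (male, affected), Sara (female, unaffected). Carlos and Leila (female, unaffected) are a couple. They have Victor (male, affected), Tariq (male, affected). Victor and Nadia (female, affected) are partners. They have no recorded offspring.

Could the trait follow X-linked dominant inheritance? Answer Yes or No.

No

Under X-linked dominant, Victor (affected, male) cannot arise from Carlos (affected) × Leila (unaffected).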